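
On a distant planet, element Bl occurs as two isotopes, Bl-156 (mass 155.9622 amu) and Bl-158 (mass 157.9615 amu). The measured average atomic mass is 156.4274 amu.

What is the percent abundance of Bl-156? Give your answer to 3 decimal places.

76.732%

Writing the weighted mean with unknown fraction x of Bl-156:
155.9622·x + 157.9615·(1 − x) = 156.4274
(155.9622 − 157.9615)·x = 156.4274 − 157.9615
x = -1.5341 / -1.9993 = 0.76732 → 76.732% Bl-156, 23.268% Bl-158.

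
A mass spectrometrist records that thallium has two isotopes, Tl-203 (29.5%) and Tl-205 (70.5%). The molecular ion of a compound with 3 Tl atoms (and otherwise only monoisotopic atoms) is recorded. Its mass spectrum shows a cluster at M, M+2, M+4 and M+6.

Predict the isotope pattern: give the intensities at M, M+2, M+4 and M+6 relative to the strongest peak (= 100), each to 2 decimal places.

The 3 Tl atoms are independent, so intensities follow the terms of (0.295 + 0.705)^3.
P(M) = 0.295^3 = 0.025672
P(M+2) = 3 × 0.295^2 × 0.705^1 = 0.184058
P(M+4) = 3 × 0.295^1 × 0.705^2 = 0.439867
P(M+6) = 0.705^3 = 0.350403
The M+4 peak is largest (0.439867); scaling to 100 gives 5.84 : 41.84 : 100.00 : 79.66.

5.84 : 41.84 : 100.00 : 79.66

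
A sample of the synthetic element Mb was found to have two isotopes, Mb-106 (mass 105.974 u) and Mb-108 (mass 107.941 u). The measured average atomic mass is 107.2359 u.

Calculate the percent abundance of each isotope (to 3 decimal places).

Mb-106: 35.846%, Mb-108: 64.154%

With x = fraction of Mb-106 (so Mb-108 is 1 − x):
105.974·x + 107.941·(1 − x) = 107.2359
(105.974 − 107.941)·x = 107.2359 − 107.941
x = -0.7051 / -1.967 = 0.35846 → 35.846% Mb-106, 64.154% Mb-108.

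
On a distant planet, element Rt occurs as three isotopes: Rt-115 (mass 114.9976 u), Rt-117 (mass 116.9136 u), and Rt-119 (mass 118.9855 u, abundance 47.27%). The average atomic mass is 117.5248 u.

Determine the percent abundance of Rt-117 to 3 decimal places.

33.514%

Let x and y be the fractions of Rt-115 and Rt-117. Then x + y = 1 − 0.4727 = 0.5273 and 114.9976x + 116.9136y = 117.5248 − 0.4727×118.9855 = 61.28035415.
Substituting: 114.9976x + 116.9136(0.5273 − x) = 61.28035415
(114.9976 − 116.9136)x = -0.36818713  ⇒  x = 0.19216, y = 0.33514
Rt-115: 19.216%, Rt-117: 33.514%.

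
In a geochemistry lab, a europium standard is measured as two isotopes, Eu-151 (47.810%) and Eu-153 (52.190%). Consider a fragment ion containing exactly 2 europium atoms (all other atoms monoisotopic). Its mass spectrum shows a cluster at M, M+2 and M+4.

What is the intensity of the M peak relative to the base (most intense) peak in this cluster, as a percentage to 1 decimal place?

45.8%

Term probabilities: M 0.2286, M+2 0.4990, M+4 0.2724. Base peak = M+2.
P(M+2) = C(2,1) × 0.47810^1 × 0.52190^1 = 2 × 0.4781 × 0.5219 = 0.499041 (base)
P(M) = C(2,0) × 0.47810^2 × 0.52190^0 = 1 × 0.22857961 × 1.0000 = 0.228580
Relative intensity = 0.228580 / 0.499041 × 100 = 45.8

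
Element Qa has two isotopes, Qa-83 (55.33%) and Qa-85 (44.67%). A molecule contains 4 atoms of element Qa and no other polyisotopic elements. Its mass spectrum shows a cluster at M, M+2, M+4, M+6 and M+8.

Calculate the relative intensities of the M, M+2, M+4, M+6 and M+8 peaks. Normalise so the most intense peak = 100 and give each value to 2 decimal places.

The 4 Qa atoms are independent, so intensities follow the terms of (0.5533 + 0.4467)^4.
P(M) = 0.5533^4 = 0.093722
P(M+2) = 4 × 0.5533^3 × 0.4467^1 = 0.302662
P(M+4) = 6 × 0.5533^2 × 0.4467^2 = 0.366526
P(M+6) = 4 × 0.5533^1 × 0.4467^3 = 0.197273
P(M+8) = 0.4467^4 = 0.039817
The M+4 peak is largest (0.366526); scaling to 100 gives 25.57 : 82.58 : 100.00 : 53.82 : 10.86.

25.57 : 82.58 : 100.00 : 53.82 : 10.86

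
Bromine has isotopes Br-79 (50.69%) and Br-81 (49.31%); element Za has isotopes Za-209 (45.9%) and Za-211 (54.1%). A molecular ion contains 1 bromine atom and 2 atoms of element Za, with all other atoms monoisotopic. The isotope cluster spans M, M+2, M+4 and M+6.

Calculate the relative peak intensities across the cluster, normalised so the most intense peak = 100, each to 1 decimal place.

Bromine pattern (n=1): 0.5069 : 0.4931
Element Za pattern (n=2): 0.210681 : 0.496638 : 0.292681
Convolve the two distributions (both contribute in 2-u steps):
  M: 0.5069×0.210681 = 0.106794
  M+2: 0.5069×0.496638 + 0.4931×0.210681 = 0.355633
  M+4: 0.5069×0.292681 + 0.4931×0.496638 = 0.393252
  M+6: 0.4931×0.292681 = 0.144321
Scale to base peak (0.393252) = 100: 27.2 : 90.4 : 100.0 : 36.7

27.2 : 90.4 : 100.0 : 36.7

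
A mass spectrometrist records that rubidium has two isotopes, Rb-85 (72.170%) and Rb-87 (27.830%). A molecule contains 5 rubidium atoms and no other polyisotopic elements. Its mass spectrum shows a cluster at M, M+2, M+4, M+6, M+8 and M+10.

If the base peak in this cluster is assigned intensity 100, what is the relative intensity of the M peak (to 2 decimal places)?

51.86

Binomial terms of (0.72170 + 0.27830)^5: M 0.1958, M+2 0.3775, M+4 0.2911, M+6 0.1123, M+8 0.0216, M+10 0.0017 → M+2 is the base peak.
P(M+2) = C(5,1) × 0.72170^4 × 0.27830^1 = 5 × 0.27128565 × 0.2783 = 0.377494 (base)
P(M) = C(5,0) × 0.72170^5 × 0.27830^0 = 1 × 0.19578685 × 1.0000 = 0.195787
Relative intensity = 0.195787 / 0.377494 × 100 = 51.86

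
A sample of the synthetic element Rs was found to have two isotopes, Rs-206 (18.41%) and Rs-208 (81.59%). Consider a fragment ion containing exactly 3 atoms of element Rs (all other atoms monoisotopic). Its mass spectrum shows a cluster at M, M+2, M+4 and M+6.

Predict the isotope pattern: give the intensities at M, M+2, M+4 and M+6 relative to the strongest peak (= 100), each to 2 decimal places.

1.15 : 15.27 : 67.69 : 100.00

Each Rs atom is independently Rs-206 (p = 0.1841) or Rs-208 (q = 0.8159); the cluster is the binomial expansion (p + q)^3.
P(M) = 0.1841^3 = 0.006240
P(M+2) = 3 × 0.1841^2 × 0.8159^1 = 0.082959
P(M+4) = 3 × 0.1841^1 × 0.8159^2 = 0.367662
P(M+6) = 0.8159^3 = 0.543139
The M+6 peak is largest (0.543139); scaling to 100 gives 1.15 : 15.27 : 67.69 : 100.00.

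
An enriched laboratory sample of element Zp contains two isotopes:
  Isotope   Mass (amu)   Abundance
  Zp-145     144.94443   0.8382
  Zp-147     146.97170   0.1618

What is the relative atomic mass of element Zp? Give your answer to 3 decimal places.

145.272 amu

Average mass = Σ (abundance × isotope mass) = 0.8382 × 144.94443 + 0.1618 × 146.97170
= 121.492421 + 23.780021 = 145.272442 amu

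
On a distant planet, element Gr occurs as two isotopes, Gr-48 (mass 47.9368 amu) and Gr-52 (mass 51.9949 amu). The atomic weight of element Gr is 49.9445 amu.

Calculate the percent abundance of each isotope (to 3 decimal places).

Gr-48: 50.526%, Gr-52: 49.474%

Writing the weighted mean with unknown fraction x of Gr-48:
47.9368·x + 51.9949·(1 − x) = 49.9445
(47.9368 − 51.9949)·x = 49.9445 − 51.9949
x = -2.0504 / -4.0581 = 0.50526 → 50.526% Gr-48, 49.474% Gr-52.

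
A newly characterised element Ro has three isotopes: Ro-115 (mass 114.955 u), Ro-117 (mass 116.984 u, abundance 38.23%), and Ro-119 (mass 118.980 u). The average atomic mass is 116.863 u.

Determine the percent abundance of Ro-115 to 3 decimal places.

33.638%

Let x and y be the fractions of Ro-115 and Ro-119. Then x + y = 1 − 0.3823 = 0.6177 and 114.955x + 118.980y = 116.863 − 0.3823×116.984 = 72.1400168.
Substituting: 114.955x + 118.980(0.6177 − x) = 72.1400168
(114.955 − 118.980)x = -1.3539292  ⇒  x = 0.33638, y = 0.28132
Ro-115: 33.638%, Ro-119: 28.132%.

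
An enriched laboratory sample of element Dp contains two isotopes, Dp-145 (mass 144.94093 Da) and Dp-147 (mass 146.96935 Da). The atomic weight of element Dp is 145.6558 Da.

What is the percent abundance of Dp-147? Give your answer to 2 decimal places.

Writing the weighted mean with unknown fraction x of Dp-145:
144.94093·x + 146.96935·(1 − x) = 145.6558
(144.94093 − 146.96935)·x = 145.6558 − 146.96935
x = -1.31355 / -2.02842 = 0.64757 → 64.76% Dp-145, 35.24% Dp-147.

35.24%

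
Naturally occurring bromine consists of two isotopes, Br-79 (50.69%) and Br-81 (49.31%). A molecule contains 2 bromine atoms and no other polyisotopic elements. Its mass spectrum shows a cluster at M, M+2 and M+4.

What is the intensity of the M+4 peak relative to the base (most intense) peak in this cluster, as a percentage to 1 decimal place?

48.6%

(0.5069 + 0.4931)^2 gives M 0.2569, M+2 0.4999, M+4 0.2431; the largest is M+2.
P(M+2) = C(2,1) × 0.5069^1 × 0.4931^1 = 2 × 0.5069 × 0.4931 = 0.499905 (base)
P(M+4) = C(2,2) × 0.5069^0 × 0.4931^2 = 1 × 1.0000 × 0.24314761 = 0.243148
Relative intensity = 0.243148 / 0.499905 × 100 = 48.6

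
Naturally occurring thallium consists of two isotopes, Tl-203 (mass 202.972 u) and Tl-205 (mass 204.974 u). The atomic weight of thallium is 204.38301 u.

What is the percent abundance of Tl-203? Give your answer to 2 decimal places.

29.52%

With x = fraction of Tl-203 (so Tl-205 is 1 − x):
202.972·x + 204.974·(1 − x) = 204.38301
(202.972 − 204.974)·x = 204.38301 − 204.974
x = -0.59099 / -2.002 = 0.29520 → 29.52% Tl-203, 70.48% Tl-205.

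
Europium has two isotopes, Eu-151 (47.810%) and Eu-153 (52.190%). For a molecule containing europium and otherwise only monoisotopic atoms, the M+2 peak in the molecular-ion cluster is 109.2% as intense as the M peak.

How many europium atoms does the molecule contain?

With n Eu atoms, P(M+2)/P(M) = C(n,1)·p^(n−1)q / p^n = n·q/p = n · 0.52190/0.47810.
n = 1.092 × 0.47810/0.52190 = 1.00 ≈ 1

1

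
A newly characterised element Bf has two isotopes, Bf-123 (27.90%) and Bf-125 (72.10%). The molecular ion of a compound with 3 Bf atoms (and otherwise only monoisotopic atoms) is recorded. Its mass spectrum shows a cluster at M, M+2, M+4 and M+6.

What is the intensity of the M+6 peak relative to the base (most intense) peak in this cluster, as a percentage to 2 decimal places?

86.14%

Term probabilities: M 0.0217, M+2 0.1684, M+4 0.4351, M+6 0.3748. Base peak = M+4.
P(M+4) = C(3,2) × 0.2790^1 × 0.7210^2 = 3 × 0.2790 × 0.519841 = 0.435107 (base)
P(M+6) = C(3,3) × 0.2790^0 × 0.7210^3 = 1 × 1.0000 × 0.37480536 = 0.374805
Relative intensity = 0.374805 / 0.435107 × 100 = 86.14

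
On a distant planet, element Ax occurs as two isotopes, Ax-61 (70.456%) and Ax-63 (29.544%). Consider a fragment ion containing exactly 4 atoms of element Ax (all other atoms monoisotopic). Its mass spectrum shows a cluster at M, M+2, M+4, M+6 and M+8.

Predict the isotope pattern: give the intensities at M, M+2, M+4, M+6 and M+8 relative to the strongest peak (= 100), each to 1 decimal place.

59.6 : 100.0 : 62.9 : 17.6 : 1.8

Expanding (0.70456 + 0.29544)^4:
P(M) = 0.70456^4 = 0.246418
P(M+2) = 4 × 0.70456^3 × 0.29544^1 = 0.413317
P(M+4) = 6 × 0.70456^2 × 0.29544^2 = 0.259972
P(M+6) = 4 × 0.70456^1 × 0.29544^3 = 0.072675
P(M+8) = 0.29544^4 = 0.007619
The M+2 peak is largest (0.413317); scaling to 100 gives 59.6 : 100.0 : 62.9 : 17.6 : 1.8.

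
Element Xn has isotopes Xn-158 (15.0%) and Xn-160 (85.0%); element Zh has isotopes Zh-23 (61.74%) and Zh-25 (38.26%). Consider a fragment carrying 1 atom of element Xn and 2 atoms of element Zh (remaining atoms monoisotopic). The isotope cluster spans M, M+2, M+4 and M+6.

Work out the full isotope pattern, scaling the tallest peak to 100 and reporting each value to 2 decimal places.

Element Xn pattern (n=1): 0.1500 : 0.8500
Element Zh pattern (n=2): 0.38118276 : 0.47243448 : 0.14638276
Convolve the two distributions (both contribute in 2-u steps):
  M: 0.1500×0.38118276 = 0.057177
  M+2: 0.1500×0.47243448 + 0.8500×0.38118276 = 0.394871
  M+4: 0.1500×0.14638276 + 0.8500×0.47243448 = 0.423527
  M+6: 0.8500×0.14638276 = 0.124425
Scale to base peak (0.423527) = 100: 13.50 : 93.23 : 100.00 : 29.38

13.50 : 93.23 : 100.00 : 29.38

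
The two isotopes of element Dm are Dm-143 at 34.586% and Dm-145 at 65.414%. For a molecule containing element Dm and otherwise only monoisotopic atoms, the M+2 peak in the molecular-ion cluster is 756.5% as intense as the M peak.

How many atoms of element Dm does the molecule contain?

The M+2/M ratio from n Dm atoms is n · q/p = n · 0.65414/0.34586.
n = 7.565 × 0.34586/0.65414 = 4.00 ≈ 4

4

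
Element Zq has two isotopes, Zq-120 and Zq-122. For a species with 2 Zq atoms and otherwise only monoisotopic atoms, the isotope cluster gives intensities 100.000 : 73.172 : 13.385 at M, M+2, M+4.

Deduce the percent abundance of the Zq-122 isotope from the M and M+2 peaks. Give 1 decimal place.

If p is the fraction of Zq that is Zq-120, then I(M+2)/I(M) = [C(2,1)·p^1·(1−p)] / p^2 = 2·(1−p)/p = 73.172/100.000 = 0.7317
(1−p)/p = 0.7317/2 = 0.3659  ⇒  p = 1/(1 + 0.3659) = 0.7321
Zq-120: 73.2%, Zq-122: 26.8%.

26.8%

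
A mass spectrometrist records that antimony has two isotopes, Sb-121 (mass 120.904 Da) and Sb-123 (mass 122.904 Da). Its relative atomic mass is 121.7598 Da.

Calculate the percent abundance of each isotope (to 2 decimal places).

Sb-121: 57.21%, Sb-123: 42.79%

Let x be the fractional abundance of Sb-121; then Sb-123 has abundance 1 − x.
120.904·x + 122.904·(1 − x) = 121.7598
(120.904 − 122.904)·x = 121.7598 − 122.904
x = -1.1442 / -2.000 = 0.57210 → 57.21% Sb-121, 42.79% Sb-123.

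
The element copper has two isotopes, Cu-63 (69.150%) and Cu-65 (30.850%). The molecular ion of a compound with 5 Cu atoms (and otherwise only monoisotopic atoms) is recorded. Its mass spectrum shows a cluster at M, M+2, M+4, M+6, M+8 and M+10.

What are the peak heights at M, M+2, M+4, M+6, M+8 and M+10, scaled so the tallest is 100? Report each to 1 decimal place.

44.8 : 100.0 : 89.2 : 39.8 : 8.9 : 0.8

Each Cu atom is independently Cu-63 (p = 0.69150) or Cu-65 (q = 0.30850); the cluster is the binomial expansion (p + q)^5.
P(M) = 0.69150^5 = 0.158111
P(M+2) = 5 × 0.69150^4 × 0.30850^1 = 0.352691
P(M+4) = 10 × 0.69150^3 × 0.30850^2 = 0.314693
P(M+6) = 10 × 0.69150^2 × 0.30850^3 = 0.140394
P(M+8) = 5 × 0.69150^1 × 0.30850^4 = 0.031317
P(M+10) = 0.30850^5 = 0.002794
The M+2 peak is largest (0.352691); scaling to 100 gives 44.8 : 100.0 : 89.2 : 39.8 : 8.9 : 0.8.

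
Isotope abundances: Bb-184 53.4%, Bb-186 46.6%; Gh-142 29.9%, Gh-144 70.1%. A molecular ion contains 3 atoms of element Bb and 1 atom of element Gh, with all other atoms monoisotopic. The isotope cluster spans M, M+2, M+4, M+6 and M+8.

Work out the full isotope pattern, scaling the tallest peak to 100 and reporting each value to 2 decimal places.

11.87 : 58.92 : 100.00 : 71.49 : 18.50

Element Bb pattern (n=3): 0.1522733 : 0.39864809 : 0.34788391 : 0.1011947
Element Gh pattern (n=1): 0.2990 : 0.7010
Convolve the two distributions (both contribute in 2-u steps):
  M: 0.1522733×0.2990 = 0.045530
  M+2: 0.1522733×0.7010 + 0.39864809×0.2990 = 0.225939
  M+4: 0.39864809×0.7010 + 0.34788391×0.2990 = 0.383470
  M+6: 0.34788391×0.7010 + 0.1011947×0.2990 = 0.274124
  M+8: 0.1011947×0.7010 = 0.070937
Scale to base peak (0.383470) = 100: 11.87 : 58.92 : 100.00 : 71.49 : 18.50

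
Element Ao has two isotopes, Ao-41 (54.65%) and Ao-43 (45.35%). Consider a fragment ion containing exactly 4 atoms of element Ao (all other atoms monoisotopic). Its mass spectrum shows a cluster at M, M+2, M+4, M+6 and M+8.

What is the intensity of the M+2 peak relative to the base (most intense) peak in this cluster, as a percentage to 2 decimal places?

(0.5465 + 0.4535)^4 gives M 0.0892, M+2 0.2961, M+4 0.3685, M+6 0.2039, M+8 0.0423; the largest is M+4.
P(M+4) = C(4,2) × 0.5465^2 × 0.4535^2 = 6 × 0.29866225 × 0.20566225 = 0.368541 (base)
P(M+2) = C(4,1) × 0.5465^3 × 0.4535^1 = 4 × 0.16321892 × 0.4535 = 0.296079
Relative intensity = 0.296079 / 0.368541 × 100 = 80.34

80.34%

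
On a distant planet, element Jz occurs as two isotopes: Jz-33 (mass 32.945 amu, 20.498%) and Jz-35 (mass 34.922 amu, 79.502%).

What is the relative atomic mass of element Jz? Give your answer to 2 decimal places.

The abundance-weighted mean is 0.20498 × 32.945 + 0.79502 × 34.922
= 6.7531 + 27.7637 = 34.5168 amu

34.52 amu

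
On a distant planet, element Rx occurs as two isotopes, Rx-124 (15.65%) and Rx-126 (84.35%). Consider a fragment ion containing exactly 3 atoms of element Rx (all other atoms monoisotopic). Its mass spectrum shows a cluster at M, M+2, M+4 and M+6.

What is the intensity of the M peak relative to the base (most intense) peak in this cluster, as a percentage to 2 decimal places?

Term probabilities: M 0.0038, M+2 0.0620, M+4 0.3340, M+6 0.6001. Base peak = M+6.
P(M+6) = C(3,3) × 0.1565^0 × 0.8435^3 = 1 × 1.0000 × 0.60014371 = 0.600144 (base)
P(M) = C(3,0) × 0.1565^3 × 0.8435^0 = 1 × 0.00383304 × 1.0000 = 0.003833
Relative intensity = 0.003833 / 0.600144 × 100 = 0.64

0.64%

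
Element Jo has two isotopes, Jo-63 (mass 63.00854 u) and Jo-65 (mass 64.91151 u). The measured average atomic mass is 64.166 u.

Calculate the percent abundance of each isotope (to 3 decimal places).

Jo-63: 39.176%, Jo-65: 60.824%

Writing the weighted mean with unknown fraction x of Jo-63:
63.00854·x + 64.91151·(1 − x) = 64.166
(63.00854 − 64.91151)·x = 64.166 − 64.91151
x = -0.74551 / -1.90297 = 0.39176 → 39.176% Jo-63, 60.824% Jo-65.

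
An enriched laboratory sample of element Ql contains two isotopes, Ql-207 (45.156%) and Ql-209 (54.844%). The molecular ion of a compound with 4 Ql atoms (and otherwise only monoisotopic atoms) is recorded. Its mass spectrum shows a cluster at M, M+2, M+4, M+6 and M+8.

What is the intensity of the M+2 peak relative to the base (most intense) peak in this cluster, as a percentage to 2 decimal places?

54.89%

Term probabilities: M 0.0416, M+2 0.2020, M+4 0.3680, M+6 0.2980, M+8 0.0905. Base peak = M+4.
P(M+4) = C(4,2) × 0.45156^2 × 0.54844^2 = 6 × 0.20390643 × 0.30078643 = 0.367994 (base)
P(M+2) = C(4,1) × 0.45156^3 × 0.54844^1 = 4 × 0.09207599 × 0.54844 = 0.201993
Relative intensity = 0.201993 / 0.367994 × 100 = 54.89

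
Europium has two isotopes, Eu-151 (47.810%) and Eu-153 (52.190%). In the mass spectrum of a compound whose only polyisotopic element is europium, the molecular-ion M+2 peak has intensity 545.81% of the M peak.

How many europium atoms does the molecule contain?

The M+2/M ratio from n Eu atoms is n · q/p = n · 0.52190/0.47810.
n = 5.4581 × 0.47810/0.52190 = 5.00 ≈ 5

5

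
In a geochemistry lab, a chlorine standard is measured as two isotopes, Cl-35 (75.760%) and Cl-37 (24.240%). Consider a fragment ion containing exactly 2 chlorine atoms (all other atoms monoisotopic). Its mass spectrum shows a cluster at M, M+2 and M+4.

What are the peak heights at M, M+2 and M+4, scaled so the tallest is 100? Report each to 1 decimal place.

Each Cl atom is independently Cl-35 (p = 0.75760) or Cl-37 (q = 0.24240); the cluster is the binomial expansion (p + q)^2.
P(M) = 0.75760^2 = 0.573958
P(M+2) = 2 × 0.75760^1 × 0.24240^1 = 0.367284
P(M+4) = 0.24240^2 = 0.058758
The M peak is largest (0.573958); scaling to 100 gives 100.0 : 64.0 : 10.2.

100.0 : 64.0 : 10.2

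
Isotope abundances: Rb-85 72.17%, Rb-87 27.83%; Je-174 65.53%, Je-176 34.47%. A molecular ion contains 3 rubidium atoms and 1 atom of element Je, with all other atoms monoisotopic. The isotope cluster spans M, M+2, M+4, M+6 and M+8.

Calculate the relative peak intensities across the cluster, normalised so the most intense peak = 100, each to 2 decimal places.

Rubidium pattern (n=3): 0.37589809 : 0.43485841 : 0.16768892 : 0.02155458
Element Je pattern (n=1): 0.6553 : 0.3447
Convolve the two distributions (both contribute in 2-u steps):
  M: 0.37589809×0.6553 = 0.246326
  M+2: 0.37589809×0.3447 + 0.43485841×0.6553 = 0.414535
  M+4: 0.43485841×0.3447 + 0.16768892×0.6553 = 0.259782
  M+6: 0.16768892×0.3447 + 0.02155458×0.6553 = 0.071927
  M+8: 0.02155458×0.3447 = 0.007430
Scale to base peak (0.414535) = 100: 59.42 : 100.00 : 62.67 : 17.35 : 1.79

59.42 : 100.00 : 62.67 : 17.35 : 1.79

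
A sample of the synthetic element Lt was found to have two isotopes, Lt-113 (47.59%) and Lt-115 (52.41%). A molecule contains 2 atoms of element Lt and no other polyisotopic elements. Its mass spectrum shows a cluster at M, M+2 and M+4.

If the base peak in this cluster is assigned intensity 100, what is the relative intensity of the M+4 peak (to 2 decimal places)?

55.06

Binomial terms of (0.4759 + 0.5241)^2: M 0.2265, M+2 0.4988, M+4 0.2747 → M+2 is the base peak.
P(M+2) = C(2,1) × 0.4759^1 × 0.5241^1 = 2 × 0.4759 × 0.5241 = 0.498838 (base)
P(M+4) = C(2,2) × 0.4759^0 × 0.5241^2 = 1 × 1.0000 × 0.27468081 = 0.274681
Relative intensity = 0.274681 / 0.498838 × 100 = 55.06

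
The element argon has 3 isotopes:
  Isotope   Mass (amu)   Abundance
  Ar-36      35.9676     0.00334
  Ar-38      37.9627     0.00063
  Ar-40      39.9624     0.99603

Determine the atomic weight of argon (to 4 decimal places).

39.9478 amu

The abundance-weighted mean is 0.00334 × 35.9676 + 0.00063 × 37.9627 + 0.99603 × 39.9624
= 0.12013 + 0.02392 + 39.80375 = 39.94780 amu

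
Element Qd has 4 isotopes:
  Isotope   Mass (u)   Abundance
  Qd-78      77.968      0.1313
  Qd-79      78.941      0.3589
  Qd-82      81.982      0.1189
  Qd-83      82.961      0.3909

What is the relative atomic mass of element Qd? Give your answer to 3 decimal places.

The abundance-weighted mean is 0.1313 × 77.968 + 0.3589 × 78.941 + 0.1189 × 81.982 + 0.3909 × 82.961
= 10.2372 + 28.3319 + 9.7477 + 32.4295 = 80.7463 u

80.746 u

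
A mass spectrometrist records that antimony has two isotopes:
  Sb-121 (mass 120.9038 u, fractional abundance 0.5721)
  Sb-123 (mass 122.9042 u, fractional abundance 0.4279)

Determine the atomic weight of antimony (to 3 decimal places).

Ar = Σ fᵢ·mᵢ = 0.5721 × 120.9038 + 0.4279 × 122.9042
= 69.16906 + 52.59071 = 121.75977 u

121.760 u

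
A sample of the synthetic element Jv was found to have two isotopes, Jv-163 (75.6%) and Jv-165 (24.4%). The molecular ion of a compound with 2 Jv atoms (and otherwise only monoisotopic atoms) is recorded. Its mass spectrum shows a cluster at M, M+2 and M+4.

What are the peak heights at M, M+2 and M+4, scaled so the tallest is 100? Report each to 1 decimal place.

Expanding (0.756 + 0.244)^2:
P(M) = 0.756^2 = 0.571536
P(M+2) = 2 × 0.756^1 × 0.244^1 = 0.368928
P(M+4) = 0.244^2 = 0.059536
The M peak is largest (0.571536); scaling to 100 gives 100.0 : 64.6 : 10.4.

100.0 : 64.6 : 10.4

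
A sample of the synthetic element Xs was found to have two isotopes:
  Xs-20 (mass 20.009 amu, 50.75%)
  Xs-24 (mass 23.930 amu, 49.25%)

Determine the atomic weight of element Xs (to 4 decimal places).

Ar = Σ fᵢ·mᵢ = 0.5075 × 20.009 + 0.4925 × 23.930
= 10.15457 + 11.78553 = 21.94010 amu

21.9401 amu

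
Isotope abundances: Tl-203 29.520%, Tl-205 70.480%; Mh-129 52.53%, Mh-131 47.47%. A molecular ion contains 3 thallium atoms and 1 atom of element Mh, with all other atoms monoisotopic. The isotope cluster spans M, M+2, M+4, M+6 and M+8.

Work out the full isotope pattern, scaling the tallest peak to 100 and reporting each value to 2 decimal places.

3.44 : 27.75 : 81.11 : 100.00 : 42.32

Thallium pattern (n=3): 0.02572463 : 0.18425524 : 0.43991564 : 0.35010449
Element Mh pattern (n=1): 0.5253 : 0.4747
Convolve the two distributions (both contribute in 2-u steps):
  M: 0.02572463×0.5253 = 0.013513
  M+2: 0.02572463×0.4747 + 0.18425524×0.5253 = 0.109001
  M+4: 0.18425524×0.4747 + 0.43991564×0.5253 = 0.318554
  M+6: 0.43991564×0.4747 + 0.35010449×0.5253 = 0.392738
  M+8: 0.35010449×0.4747 = 0.166195
Scale to base peak (0.392738) = 100: 3.44 : 27.75 : 81.11 : 100.00 : 42.32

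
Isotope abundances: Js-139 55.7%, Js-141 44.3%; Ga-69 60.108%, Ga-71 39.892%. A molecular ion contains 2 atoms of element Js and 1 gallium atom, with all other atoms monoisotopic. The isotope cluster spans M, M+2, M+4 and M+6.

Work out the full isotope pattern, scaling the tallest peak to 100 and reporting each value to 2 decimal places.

44.36 : 100.00 : 74.89 : 18.62

Element Js pattern (n=2): 0.310249 : 0.493502 : 0.196249
Gallium pattern (n=1): 0.60108 : 0.39892
Convolve the two distributions (both contribute in 2-u steps):
  M: 0.310249×0.60108 = 0.186484
  M+2: 0.310249×0.39892 + 0.493502×0.60108 = 0.420399
  M+4: 0.493502×0.39892 + 0.196249×0.60108 = 0.314829
  M+6: 0.196249×0.39892 = 0.078288
Scale to base peak (0.420399) = 100: 44.36 : 100.00 : 74.89 : 18.62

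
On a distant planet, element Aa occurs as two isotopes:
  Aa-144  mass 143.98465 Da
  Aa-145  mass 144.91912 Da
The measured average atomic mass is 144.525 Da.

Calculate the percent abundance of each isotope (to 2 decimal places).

Writing the weighted mean with unknown fraction x of Aa-144:
143.98465·x + 144.91912·(1 − x) = 144.525
(143.98465 − 144.91912)·x = 144.525 − 144.91912
x = -0.39412 / -0.93447 = 0.42176 → 42.18% Aa-144, 57.82% Aa-145.

Aa-144: 42.18%, Aa-145: 57.82%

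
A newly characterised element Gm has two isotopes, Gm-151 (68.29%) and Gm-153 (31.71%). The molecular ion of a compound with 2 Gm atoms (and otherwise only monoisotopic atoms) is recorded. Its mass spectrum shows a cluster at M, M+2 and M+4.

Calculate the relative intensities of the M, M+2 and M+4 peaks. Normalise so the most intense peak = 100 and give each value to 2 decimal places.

100.00 : 92.87 : 21.56

The 2 Gm atoms are independent, so intensities follow the terms of (0.6829 + 0.3171)^2.
P(M) = 0.6829^2 = 0.466352
P(M+2) = 2 × 0.6829^1 × 0.3171^1 = 0.433095
P(M+4) = 0.3171^2 = 0.100552
The M peak is largest (0.466352); scaling to 100 gives 100.00 : 92.87 : 21.56.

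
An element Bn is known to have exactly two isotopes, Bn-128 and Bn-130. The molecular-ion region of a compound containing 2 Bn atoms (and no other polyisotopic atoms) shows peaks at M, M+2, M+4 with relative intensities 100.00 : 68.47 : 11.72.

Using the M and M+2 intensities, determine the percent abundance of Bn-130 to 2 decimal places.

25.50%

If p is the fraction of Bn that is Bn-128, then I(M+2)/I(M) = [C(2,1)·p^1·(1−p)] / p^2 = 2·(1−p)/p = 68.47/100.00 = 0.6847
(1−p)/p = 0.6847/2 = 0.3423  ⇒  p = 1/(1 + 0.3423) = 0.7450
Bn-128: 74.50%, Bn-130: 25.50%.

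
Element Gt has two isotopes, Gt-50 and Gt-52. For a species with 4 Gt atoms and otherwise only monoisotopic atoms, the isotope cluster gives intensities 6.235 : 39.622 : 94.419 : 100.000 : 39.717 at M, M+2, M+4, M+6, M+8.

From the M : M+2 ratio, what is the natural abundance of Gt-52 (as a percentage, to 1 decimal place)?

Write p for the Gt-50 fraction. I(M+2)/I(M) = [C(4,1)·p^3·(1−p)] / p^4 = 4·(1−p)/p = 39.622/6.235 = 6.3548
(1−p)/p = 6.3548/4 = 1.5887  ⇒  p = 1/(1 + 1.5887) = 0.3863
Gt-50: 38.6%, Gt-52: 61.4%.

61.4%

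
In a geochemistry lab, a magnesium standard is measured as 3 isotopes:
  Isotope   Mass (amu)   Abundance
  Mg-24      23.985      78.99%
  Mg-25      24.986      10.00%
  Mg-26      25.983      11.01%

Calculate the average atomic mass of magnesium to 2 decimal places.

Average mass = Σ (abundance × isotope mass) = 0.7899 × 23.985 + 0.1000 × 24.986 + 0.1101 × 25.983
= 18.9458 + 2.4986 + 2.8607 = 24.3051 amu

24.31 amu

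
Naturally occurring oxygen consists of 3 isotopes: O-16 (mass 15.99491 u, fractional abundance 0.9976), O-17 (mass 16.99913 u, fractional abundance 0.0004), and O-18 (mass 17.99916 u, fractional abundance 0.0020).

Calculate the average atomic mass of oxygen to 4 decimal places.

Ar = Σ fᵢ·mᵢ = 0.9976 × 15.99491 + 0.0004 × 16.99913 + 0.0020 × 17.99916
= 15.956522 + 0.006800 + 0.035998 = 15.999320 u

15.9993 u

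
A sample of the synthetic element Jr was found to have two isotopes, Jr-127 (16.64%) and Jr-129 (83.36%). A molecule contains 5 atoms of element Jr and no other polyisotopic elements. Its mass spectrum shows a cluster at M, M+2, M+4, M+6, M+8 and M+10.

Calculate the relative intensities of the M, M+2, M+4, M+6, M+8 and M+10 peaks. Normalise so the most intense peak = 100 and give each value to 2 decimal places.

0.03 : 0.79 : 7.95 : 39.85 : 99.81 : 100.00

Each Jr atom is independently Jr-127 (p = 0.1664) or Jr-129 (q = 0.8336); the cluster is the binomial expansion (p + q)^5.
P(M) = 0.1664^5 = 0.000128
P(M+2) = 5 × 0.1664^4 × 0.8336^1 = 0.003196
P(M+4) = 10 × 0.1664^3 × 0.8336^2 = 0.032017
P(M+6) = 10 × 0.1664^2 × 0.8336^3 = 0.160391
P(M+8) = 5 × 0.1664^1 × 0.8336^4 = 0.401748
P(M+10) = 0.8336^5 = 0.402521
The M+10 peak is largest (0.402521); scaling to 100 gives 0.03 : 0.79 : 7.95 : 39.85 : 99.81 : 100.00.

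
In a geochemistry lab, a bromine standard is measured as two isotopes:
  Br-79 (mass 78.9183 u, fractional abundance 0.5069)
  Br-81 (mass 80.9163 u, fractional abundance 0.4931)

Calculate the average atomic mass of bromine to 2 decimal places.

79.90 u

Ar = Σ fᵢ·mᵢ = 0.5069 × 78.9183 + 0.4931 × 80.9163
= 40.00369 + 39.89983 = 79.90352 u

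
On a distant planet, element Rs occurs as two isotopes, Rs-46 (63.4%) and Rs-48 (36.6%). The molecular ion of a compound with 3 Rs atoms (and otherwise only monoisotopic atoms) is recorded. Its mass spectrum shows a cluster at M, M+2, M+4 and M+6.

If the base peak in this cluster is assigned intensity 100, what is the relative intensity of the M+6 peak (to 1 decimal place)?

11.1

Term probabilities: M 0.2548, M+2 0.4413, M+4 0.2548, M+6 0.0490. Base peak = M+2.
P(M+2) = C(3,1) × 0.634^2 × 0.366^1 = 3 × 0.401956 × 0.3660 = 0.441348 (base)
P(M+6) = C(3,3) × 0.634^0 × 0.366^3 = 1 × 1.0000 × 0.0490279 = 0.049028
Relative intensity = 0.049028 / 0.441348 × 100 = 11.1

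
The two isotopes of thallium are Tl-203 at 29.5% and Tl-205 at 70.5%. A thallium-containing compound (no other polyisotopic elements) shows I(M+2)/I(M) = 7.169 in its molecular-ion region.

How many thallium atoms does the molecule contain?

The M+2/M ratio from n Tl atoms is n · q/p = n · 0.705/0.295.
n = 7.169 × 0.295/0.705 = 3.00 ≈ 3

3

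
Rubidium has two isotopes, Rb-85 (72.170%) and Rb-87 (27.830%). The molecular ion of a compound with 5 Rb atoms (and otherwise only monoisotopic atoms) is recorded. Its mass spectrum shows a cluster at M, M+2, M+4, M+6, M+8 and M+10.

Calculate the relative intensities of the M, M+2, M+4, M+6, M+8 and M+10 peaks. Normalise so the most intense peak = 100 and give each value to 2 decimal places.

Each Rb atom is independently Rb-85 (p = 0.72170) or Rb-87 (q = 0.27830); the cluster is the binomial expansion (p + q)^5.
P(M) = 0.72170^5 = 0.195787
P(M+2) = 5 × 0.72170^4 × 0.27830^1 = 0.377494
P(M+4) = 10 × 0.72170^3 × 0.27830^2 = 0.291136
P(M+6) = 10 × 0.72170^2 × 0.27830^3 = 0.112267
P(M+8) = 5 × 0.72170^1 × 0.27830^4 = 0.021646
P(M+10) = 0.27830^5 = 0.001669
The M+2 peak is largest (0.377494); scaling to 100 gives 51.86 : 100.00 : 77.12 : 29.74 : 5.73 : 0.44.

51.86 : 100.00 : 77.12 : 29.74 : 5.73 : 0.44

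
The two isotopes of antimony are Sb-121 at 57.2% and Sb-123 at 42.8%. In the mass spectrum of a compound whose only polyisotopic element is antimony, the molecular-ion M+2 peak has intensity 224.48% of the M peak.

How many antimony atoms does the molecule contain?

3

For n independent Sb atoms, I(M+2)/I(M) = n · (abundance Sb-123) / (abundance Sb-121) = n · 0.428/0.572.
n = 2.2448 × 0.572/0.428 = 3.00 ≈ 3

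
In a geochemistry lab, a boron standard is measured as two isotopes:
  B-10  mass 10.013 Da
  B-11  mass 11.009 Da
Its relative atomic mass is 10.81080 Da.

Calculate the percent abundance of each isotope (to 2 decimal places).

Let x be the fractional abundance of B-10; then B-11 has abundance 1 − x.
10.013·x + 11.009·(1 − x) = 10.81080
(10.013 − 11.009)·x = 10.81080 − 11.009
x = -0.19820 / -0.996 = 0.19900 → 19.90% B-10, 80.10% B-11.

B-10: 19.90%, B-11: 80.10%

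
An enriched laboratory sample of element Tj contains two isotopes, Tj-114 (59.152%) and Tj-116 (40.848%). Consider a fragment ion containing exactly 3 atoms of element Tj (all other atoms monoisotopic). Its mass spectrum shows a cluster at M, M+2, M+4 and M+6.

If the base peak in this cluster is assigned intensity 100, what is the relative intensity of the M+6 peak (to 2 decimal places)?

15.90

Binomial terms of (0.59152 + 0.40848)^3: M 0.2070, M+2 0.4288, M+4 0.2961, M+6 0.0682 → M+2 is the base peak.
P(M+2) = C(3,1) × 0.59152^2 × 0.40848^1 = 3 × 0.34989591 × 0.40848 = 0.428776 (base)
P(M+6) = C(3,3) × 0.59152^0 × 0.40848^3 = 1 × 1.0000 × 0.0681573 = 0.068157
Relative intensity = 0.068157 / 0.428776 × 100 = 15.90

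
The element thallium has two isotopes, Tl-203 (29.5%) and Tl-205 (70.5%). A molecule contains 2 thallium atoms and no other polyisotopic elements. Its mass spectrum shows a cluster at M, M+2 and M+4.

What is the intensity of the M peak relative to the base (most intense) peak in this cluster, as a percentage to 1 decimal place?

17.5%

Binomial terms of (0.295 + 0.705)^2: M 0.0870, M+2 0.4160, M+4 0.4970 → M+4 is the base peak.
P(M+4) = C(2,2) × 0.295^0 × 0.705^2 = 1 × 1.0000 × 0.497025 = 0.497025 (base)
P(M) = C(2,0) × 0.295^2 × 0.705^0 = 1 × 0.087025 × 1.0000 = 0.087025
Relative intensity = 0.087025 / 0.497025 × 100 = 17.5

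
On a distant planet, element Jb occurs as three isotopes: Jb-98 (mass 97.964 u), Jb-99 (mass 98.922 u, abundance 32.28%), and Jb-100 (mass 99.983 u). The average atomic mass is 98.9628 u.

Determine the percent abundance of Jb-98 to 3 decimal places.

33.567%

The remaining 67.72% is split between Jb-98 (fraction x) and Jb-100 (fraction 0.6772 − x).
Substituting: 97.964x + 99.983(0.6772 − x) = 67.0307784
(97.964 − 99.983)x = -0.6777092  ⇒  x = 0.33567, y = 0.34153
Jb-98: 33.567%, Jb-100: 34.153%.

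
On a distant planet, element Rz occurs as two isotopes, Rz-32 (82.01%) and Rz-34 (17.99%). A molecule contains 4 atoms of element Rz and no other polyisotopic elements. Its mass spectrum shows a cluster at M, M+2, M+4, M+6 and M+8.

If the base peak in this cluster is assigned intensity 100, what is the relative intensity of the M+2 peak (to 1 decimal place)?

(0.8201 + 0.1799)^4 gives M 0.4523, M+2 0.3969, M+4 0.1306, M+6 0.0191, M+8 0.0010; the largest is M.
P(M) = C(4,0) × 0.8201^4 × 0.1799^0 = 1 × 0.45234235 × 1.0000 = 0.452342 (base)
P(M+2) = C(4,1) × 0.8201^3 × 0.1799^1 = 4 × 0.55156974 × 0.1799 = 0.396910
Relative intensity = 0.396910 / 0.452342 × 100 = 87.7

87.7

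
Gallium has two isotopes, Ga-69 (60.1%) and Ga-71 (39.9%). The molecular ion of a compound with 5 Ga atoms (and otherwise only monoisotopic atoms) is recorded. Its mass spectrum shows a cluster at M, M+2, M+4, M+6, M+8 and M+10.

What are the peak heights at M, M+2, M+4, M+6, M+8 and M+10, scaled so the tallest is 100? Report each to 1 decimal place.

Each Ga atom is independently Ga-69 (p = 0.601) or Ga-71 (q = 0.399); the cluster is the binomial expansion (p + q)^5.
P(M) = 0.601^5 = 0.078410
P(M+2) = 5 × 0.601^4 × 0.399^1 = 0.260280
P(M+4) = 10 × 0.601^3 × 0.399^2 = 0.345596
P(M+6) = 10 × 0.601^2 × 0.399^3 = 0.229439
P(M+8) = 5 × 0.601^1 × 0.399^4 = 0.076162
P(M+10) = 0.399^5 = 0.010113
The M+4 peak is largest (0.345596); scaling to 100 gives 22.7 : 75.3 : 100.0 : 66.4 : 22.0 : 2.9.

22.7 : 75.3 : 100.0 : 66.4 : 22.0 : 2.9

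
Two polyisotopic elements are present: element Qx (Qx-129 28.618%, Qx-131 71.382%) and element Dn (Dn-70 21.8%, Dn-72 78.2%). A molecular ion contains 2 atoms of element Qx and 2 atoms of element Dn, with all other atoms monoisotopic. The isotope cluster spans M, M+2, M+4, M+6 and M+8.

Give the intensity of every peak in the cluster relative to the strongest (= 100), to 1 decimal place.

0.9 : 11.2 : 50.4 : 100.0 : 73.6

Element Qx pattern (n=2): 0.08189899 : 0.40856202 : 0.50953899
Element Dn pattern (n=2): 0.047524 : 0.340952 : 0.611524
Convolve the two distributions (both contribute in 2-u steps):
  M: 0.08189899×0.047524 = 0.003892
  M+2: 0.08189899×0.340952 + 0.40856202×0.047524 = 0.047340
  M+4: 0.08189899×0.611524 + 0.40856202×0.340952 + 0.50953899×0.047524 = 0.213599
  M+6: 0.40856202×0.611524 + 0.50953899×0.340952 = 0.423574
  M+8: 0.50953899×0.611524 = 0.311595
Scale to base peak (0.423574) = 100: 0.9 : 11.2 : 50.4 : 100.0 : 73.6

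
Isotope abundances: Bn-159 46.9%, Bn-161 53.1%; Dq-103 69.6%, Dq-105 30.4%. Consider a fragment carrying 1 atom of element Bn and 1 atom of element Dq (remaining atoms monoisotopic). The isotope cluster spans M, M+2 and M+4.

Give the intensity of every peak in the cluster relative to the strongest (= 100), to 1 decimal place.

Element Bn pattern (n=1): 0.4690 : 0.5310
Element Dq pattern (n=1): 0.6960 : 0.3040
Convolve the two distributions (both contribute in 2-u steps):
  M: 0.4690×0.6960 = 0.326424
  M+2: 0.4690×0.3040 + 0.5310×0.6960 = 0.512152
  M+4: 0.5310×0.3040 = 0.161424
Scale to base peak (0.512152) = 100: 63.7 : 100.0 : 31.5

63.7 : 100.0 : 31.5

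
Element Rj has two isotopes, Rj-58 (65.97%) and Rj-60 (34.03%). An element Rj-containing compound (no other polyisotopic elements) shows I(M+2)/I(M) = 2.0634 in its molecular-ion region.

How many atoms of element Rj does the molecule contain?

4

With n Rj atoms, P(M+2)/P(M) = C(n,1)·p^(n−1)q / p^n = n·q/p = n · 0.3403/0.6597.
n = 2.0634 × 0.6597/0.3403 = 4.00 ≈ 4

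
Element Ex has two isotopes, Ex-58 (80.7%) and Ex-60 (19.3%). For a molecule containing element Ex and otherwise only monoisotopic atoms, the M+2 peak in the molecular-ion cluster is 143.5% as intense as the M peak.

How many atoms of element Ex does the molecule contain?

6

The M+2/M ratio from n Ex atoms is n · q/p = n · 0.193/0.807.
n = 1.435 × 0.807/0.193 = 6.00 ≈ 6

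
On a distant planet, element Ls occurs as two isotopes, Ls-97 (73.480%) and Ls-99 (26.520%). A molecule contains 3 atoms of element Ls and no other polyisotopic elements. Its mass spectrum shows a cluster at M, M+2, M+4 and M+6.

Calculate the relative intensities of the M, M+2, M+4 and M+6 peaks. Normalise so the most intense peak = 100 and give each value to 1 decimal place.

92.4 : 100.0 : 36.1 : 4.3

The 3 Ls atoms are independent, so intensities follow the terms of (0.73480 + 0.26520)^3.
P(M) = 0.73480^3 = 0.396741
P(M+2) = 3 × 0.73480^2 × 0.26520^1 = 0.429569
P(M+4) = 3 × 0.73480^1 × 0.26520^2 = 0.155038
P(M+6) = 0.26520^3 = 0.018652
The M+2 peak is largest (0.429569); scaling to 100 gives 92.4 : 100.0 : 36.1 : 4.3.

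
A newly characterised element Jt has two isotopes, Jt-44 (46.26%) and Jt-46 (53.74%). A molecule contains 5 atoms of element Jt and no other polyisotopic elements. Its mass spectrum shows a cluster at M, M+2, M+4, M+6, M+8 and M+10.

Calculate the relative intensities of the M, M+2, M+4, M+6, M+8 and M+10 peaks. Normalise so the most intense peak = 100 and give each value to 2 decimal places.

Each Jt atom is independently Jt-44 (p = 0.4626) or Jt-46 (q = 0.5374); the cluster is the binomial expansion (p + q)^5.
P(M) = 0.4626^5 = 0.021185
P(M+2) = 5 × 0.4626^4 × 0.5374^1 = 0.123052
P(M+4) = 10 × 0.4626^3 × 0.5374^2 = 0.285899
P(M+6) = 10 × 0.4626^2 × 0.5374^3 = 0.332127
P(M+8) = 5 × 0.4626^1 × 0.5374^4 = 0.192915
P(M+10) = 0.5374^5 = 0.044822
The M+6 peak is largest (0.332127); scaling to 100 gives 6.38 : 37.05 : 86.08 : 100.00 : 58.08 : 13.50.

6.38 : 37.05 : 86.08 : 100.00 : 58.08 : 13.50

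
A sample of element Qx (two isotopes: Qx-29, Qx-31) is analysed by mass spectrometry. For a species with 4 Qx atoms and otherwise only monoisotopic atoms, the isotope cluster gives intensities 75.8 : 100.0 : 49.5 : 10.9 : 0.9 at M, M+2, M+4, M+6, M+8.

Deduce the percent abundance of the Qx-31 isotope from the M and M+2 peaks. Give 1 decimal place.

If p is the fraction of Qx that is Qx-29, then I(M+2)/I(M) = [C(4,1)·p^3·(1−p)] / p^4 = 4·(1−p)/p = 100.0/75.8 = 1.3193
(1−p)/p = 1.3193/4 = 0.3298  ⇒  p = 1/(1 + 0.3298) = 0.7520
Qx-29: 75.2%, Qx-31: 24.8%.

24.8%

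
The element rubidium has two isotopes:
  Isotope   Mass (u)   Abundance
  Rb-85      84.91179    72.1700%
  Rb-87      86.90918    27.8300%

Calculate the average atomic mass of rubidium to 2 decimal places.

85.47 u

Average mass = Σ (abundance × isotope mass) = 0.721700 × 84.91179 + 0.278300 × 86.90918
= 61.280839 + 24.186825 = 85.467664 u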